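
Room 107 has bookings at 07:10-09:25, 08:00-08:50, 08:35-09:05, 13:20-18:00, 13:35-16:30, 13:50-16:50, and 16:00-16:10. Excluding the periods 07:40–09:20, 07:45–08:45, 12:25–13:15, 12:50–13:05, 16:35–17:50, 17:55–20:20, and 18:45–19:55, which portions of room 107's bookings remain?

07:10-07:40, 09:20-09:25, 13:20-16:35, 17:50-17:55

Merge the first list: 07:10-09:25, 13:20-18:00.
Merge the second list: 07:40-09:20, 12:25-13:15, 16:35-17:50, 17:55-20:20.
07:10-09:25 minus B → 07:10-07:40, 09:20-09:25.
13:20-18:00 minus B → 13:20-16:35, 17:50-17:55.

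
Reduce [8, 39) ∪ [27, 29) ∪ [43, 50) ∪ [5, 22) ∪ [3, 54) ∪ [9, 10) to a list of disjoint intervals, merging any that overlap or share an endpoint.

[3, 54)

Sort by start: [3, 54), [5, 22), [8, 39), [9, 10), [27, 29), [43, 50).
[5, 22) overlaps/touches [3, 54) → extend to [3, 54).
[8, 39) overlaps/touches [3, 54) → extend to [3, 54).
[9, 10) overlaps/touches [3, 54) → extend to [3, 54).
[27, 29) overlaps/touches [3, 54) → extend to [3, 54).
[43, 50) overlaps/touches [3, 54) → extend to [3, 54).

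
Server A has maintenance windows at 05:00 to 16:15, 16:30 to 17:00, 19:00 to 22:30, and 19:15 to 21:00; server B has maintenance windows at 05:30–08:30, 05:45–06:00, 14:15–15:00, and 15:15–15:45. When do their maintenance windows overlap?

05:30–08:30, 14:15–15:00, 15:15–15:45

First set merges to 05:00–16:15, 16:30–17:00, 19:00–22:30.
Second set merges to 05:30–08:30, 14:15–15:00, 15:15–15:45.
05:00–16:15 ∩ B → 05:30–08:30, 14:15–15:00, 15:15–15:45.
16:30–17:00 meets no B interval.
19:00–22:30 meets no B interval.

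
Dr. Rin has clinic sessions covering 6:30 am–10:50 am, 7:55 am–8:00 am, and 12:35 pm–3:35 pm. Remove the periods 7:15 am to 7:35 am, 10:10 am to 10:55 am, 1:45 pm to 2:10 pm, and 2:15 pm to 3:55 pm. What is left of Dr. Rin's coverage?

6:30 am–7:15 am, 7:35 am–10:10 am, 12:35 pm–1:45 pm, 2:10 pm–2:15 pm

First set merges to 6:30 am–10:50 am, 12:35 pm–3:35 pm.
6:30 am–10:50 am with B removed leaves 6:30 am–7:15 am, 7:35 am–10:10 am.
12:35 pm–3:35 pm with B removed leaves 12:35 pm–1:45 pm, 2:10 pm–2:15 pm.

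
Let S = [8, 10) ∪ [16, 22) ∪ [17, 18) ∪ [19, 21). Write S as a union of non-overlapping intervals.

[8, 10) ∪ [16, 22)

[16, 22) is disjoint → start new block.
[17, 18) overlaps/touches [16, 22) → extend to [16, 22).
[19, 21) overlaps/touches [16, 22) → extend to [16, 22).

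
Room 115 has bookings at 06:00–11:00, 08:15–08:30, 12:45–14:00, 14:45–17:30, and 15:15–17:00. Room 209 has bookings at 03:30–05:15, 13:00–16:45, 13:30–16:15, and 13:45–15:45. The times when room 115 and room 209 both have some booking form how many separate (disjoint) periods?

2

Merge the first list: 06:00–11:00, 12:45–14:00, 14:45–17:30.
Merge the second list: 03:30–05:15, 13:00–16:45.
A ∩ B = 13:00–14:00, 14:45–16:45.
That is 2 disjoint pieces.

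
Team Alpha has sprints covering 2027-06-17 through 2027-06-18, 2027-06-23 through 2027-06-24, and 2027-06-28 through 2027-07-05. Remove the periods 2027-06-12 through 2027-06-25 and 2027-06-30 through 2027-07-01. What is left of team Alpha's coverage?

2027-06-17 through 2027-06-18: fully covered by B → removed.
2027-06-23 through 2027-06-24: fully covered by B → removed.
2027-06-28 through 2027-07-05 minus B → 2027-06-28 through 2027-06-29, 2027-07-02 through 2027-07-05.

2027-06-28 through 2027-06-29, 2027-07-02 through 2027-07-05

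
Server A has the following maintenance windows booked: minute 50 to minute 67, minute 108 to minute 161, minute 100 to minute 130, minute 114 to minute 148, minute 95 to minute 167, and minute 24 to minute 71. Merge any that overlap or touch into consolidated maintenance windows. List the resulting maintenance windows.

Sort by start: minute 24 to minute 71, minute 50 to minute 67, minute 95 to minute 167, minute 100 to minute 130, minute 108 to minute 161, minute 114 to minute 148.
minute 50 to minute 67 overlaps/touches minute 24 to minute 71 → extend to minute 24 to minute 71.
minute 95 to minute 167 is disjoint → start new block.
minute 100 to minute 130 overlaps/touches minute 95 to minute 167 → extend to minute 95 to minute 167.
minute 108 to minute 161 overlaps/touches minute 95 to minute 167 → extend to minute 95 to minute 167.
minute 114 to minute 148 overlaps/touches minute 95 to minute 167 → extend to minute 95 to minute 167.

minute 24 to minute 71, minute 95 to minute 167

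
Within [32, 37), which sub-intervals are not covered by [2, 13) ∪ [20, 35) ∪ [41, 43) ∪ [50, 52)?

[35, 37)

After merging, the occupied span is [2, 13), [20, 35), [41, 43), [50, 52).
Complement within [32, 37): [35, 37).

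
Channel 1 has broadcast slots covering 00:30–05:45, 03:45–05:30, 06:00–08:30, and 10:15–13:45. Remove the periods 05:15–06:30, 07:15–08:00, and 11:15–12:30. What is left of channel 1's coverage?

00:30-05:15, 06:30-07:15, 08:00-08:30, 10:15-11:15, 12:30-13:45

A, merged: 00:30-05:45, 06:00-08:30, 10:15-13:45.
00:30-05:45 with B removed leaves 00:30-05:15.
06:00-08:30 with B removed leaves 06:30-07:15, 08:00-08:30.
10:15-13:45 with B removed leaves 10:15-11:15, 12:30-13:45.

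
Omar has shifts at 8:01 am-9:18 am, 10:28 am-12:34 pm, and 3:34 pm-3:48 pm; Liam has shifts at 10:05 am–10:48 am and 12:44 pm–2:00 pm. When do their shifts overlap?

8:01 am–9:18 am falls entirely outside B.
10:28 am–12:34 pm overlaps B on 10:28 am–10:48 am.
3:34 pm–3:48 pm falls entirely outside B.

10:28 am–10:48 am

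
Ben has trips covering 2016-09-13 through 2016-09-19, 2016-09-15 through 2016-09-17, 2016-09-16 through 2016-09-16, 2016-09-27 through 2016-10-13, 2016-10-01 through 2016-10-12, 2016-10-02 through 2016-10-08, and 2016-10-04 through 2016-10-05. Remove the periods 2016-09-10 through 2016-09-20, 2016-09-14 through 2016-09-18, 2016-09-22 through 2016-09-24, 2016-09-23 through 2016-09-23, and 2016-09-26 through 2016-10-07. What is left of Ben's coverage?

2016-10-08 through 2016-10-13

First set merges to 2016-09-13 through 2016-09-19, 2016-09-27 through 2016-10-13.
Second set merges to 2016-09-10 through 2016-09-20, 2016-09-22 through 2016-09-24, 2016-09-26 through 2016-10-07.
2016-09-13 through 2016-09-19: entirely removed.
2016-09-27 through 2016-10-13 \ B = 2016-10-08 through 2016-10-13.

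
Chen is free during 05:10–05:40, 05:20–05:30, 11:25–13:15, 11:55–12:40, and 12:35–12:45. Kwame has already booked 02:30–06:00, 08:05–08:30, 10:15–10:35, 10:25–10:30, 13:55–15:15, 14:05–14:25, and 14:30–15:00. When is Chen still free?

First set merges to 05:10–05:40, 11:25–13:15.
Second set merges to 02:30–06:00, 08:05–08:30, 10:15–10:35, 13:55–15:15.
05:10–05:40: entirely removed.
11:25–13:15: nothing removed.

11:25–13:15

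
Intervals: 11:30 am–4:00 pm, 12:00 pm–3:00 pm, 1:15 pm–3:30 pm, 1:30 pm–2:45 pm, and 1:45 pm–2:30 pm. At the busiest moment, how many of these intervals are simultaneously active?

Sweep endpoints in order; track running count of active intervals.
Peak of 5 reached at 1:45 pm.

5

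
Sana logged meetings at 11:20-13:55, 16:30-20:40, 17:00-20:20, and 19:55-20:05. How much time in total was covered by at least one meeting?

6 h 45 min

Merged: 11:20–13:55, 16:30–20:40.
Lengths: 2 h 35 min + 4 h 10 min = 6 h 45 min.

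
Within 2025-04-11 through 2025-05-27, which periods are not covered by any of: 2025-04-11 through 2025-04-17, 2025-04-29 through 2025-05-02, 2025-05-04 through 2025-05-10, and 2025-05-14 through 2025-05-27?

After merging, the occupied span is 2025-04-11 through 2025-04-17, 2025-04-29 through 2025-05-02, 2025-05-04 through 2025-05-10, 2025-05-14 through 2025-05-27.
Complement within 2025-04-11 through 2025-05-27: 2025-04-18 through 2025-04-28, 2025-05-03 through 2025-05-03, 2025-05-11 through 2025-05-13.

2025-04-18 through 2025-04-28, 2025-05-03 through 2025-05-03, 2025-05-11 through 2025-05-13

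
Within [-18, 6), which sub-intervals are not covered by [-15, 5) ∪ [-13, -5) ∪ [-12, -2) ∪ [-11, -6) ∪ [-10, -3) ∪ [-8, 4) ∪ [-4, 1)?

[-18, -15) ∪ [5, 6)

After merging, the occupied span is [-15, 5).
Gaps within [-18, 6): [-18, -15), [5, 6).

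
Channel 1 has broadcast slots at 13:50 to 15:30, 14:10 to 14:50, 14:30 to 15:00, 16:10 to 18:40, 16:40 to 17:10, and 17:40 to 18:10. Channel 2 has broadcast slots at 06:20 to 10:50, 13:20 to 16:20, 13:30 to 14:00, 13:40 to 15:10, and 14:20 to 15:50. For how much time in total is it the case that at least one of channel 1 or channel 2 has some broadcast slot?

Merge the first list: 13:50–15:30, 16:10–18:40.
Merge the second list: 06:20–10:50, 13:20–16:20.
A ∪ B = 06:20–10:50, 13:20–18:40.
Total: 4 h 30 min + 5 h 20 min = 9 h 50 min.

9 h 50 min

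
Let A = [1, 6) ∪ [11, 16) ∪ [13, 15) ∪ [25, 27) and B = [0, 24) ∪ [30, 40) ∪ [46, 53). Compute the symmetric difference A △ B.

A, merged: [1, 6), [11, 16), [25, 27).
A \ B = [25, 27).
B \ A = [0, 1), [6, 11), [16, 24), [30, 40), [46, 53).
Union of the two gives the symmetric difference.

[0, 1) ∪ [6, 11) ∪ [16, 24) ∪ [25, 27) ∪ [30, 40) ∪ [46, 53)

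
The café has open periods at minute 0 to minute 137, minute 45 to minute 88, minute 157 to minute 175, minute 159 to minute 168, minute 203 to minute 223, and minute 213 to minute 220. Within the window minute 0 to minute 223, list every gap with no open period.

Covered (merged): minute 0 to minute 137, minute 157 to minute 175, minute 203 to minute 223.
Gaps within minute 0 to minute 223: minute 137 to minute 157, minute 175 to minute 203.

minute 137 to minute 157, minute 175 to minute 203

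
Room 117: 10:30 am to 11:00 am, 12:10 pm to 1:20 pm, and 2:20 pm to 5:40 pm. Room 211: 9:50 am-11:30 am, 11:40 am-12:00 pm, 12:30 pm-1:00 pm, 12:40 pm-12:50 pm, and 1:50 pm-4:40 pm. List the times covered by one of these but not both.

9:50 am-10:30 am, 11:00 am-11:30 am, 11:40 am-12:00 pm, 12:10 pm-12:30 pm, 1:00 pm-1:20 pm, 1:50 pm-2:20 pm, 4:40 pm-5:40 pm

B, merged: 9:50 am-11:30 am, 11:40 am-12:00 pm, 12:30 pm-1:00 pm, 1:50 pm-4:40 pm.
A \ B = 12:10 pm-12:30 pm, 1:00 pm-1:20 pm, 4:40 pm-5:40 pm.
B \ A = 9:50 am-10:30 am, 11:00 am-11:30 am, 11:40 am-12:00 pm, 1:50 pm-2:20 pm.
Union of the two gives the symmetric difference.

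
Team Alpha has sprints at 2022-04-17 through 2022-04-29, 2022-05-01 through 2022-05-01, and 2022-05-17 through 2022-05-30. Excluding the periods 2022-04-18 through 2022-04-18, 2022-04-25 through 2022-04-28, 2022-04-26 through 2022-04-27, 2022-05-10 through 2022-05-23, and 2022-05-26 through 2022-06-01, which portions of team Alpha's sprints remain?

Merge the second list: 2022-04-18 through 2022-04-18, 2022-04-25 through 2022-04-28, 2022-05-10 through 2022-05-23, 2022-05-26 through 2022-06-01.
2022-04-17 through 2022-04-29 with B removed leaves 2022-04-17 through 2022-04-17, 2022-04-19 through 2022-04-24, 2022-04-29 through 2022-04-29.
2022-05-01 through 2022-05-01 is untouched.
2022-05-17 through 2022-05-30 with B removed leaves 2022-05-24 through 2022-05-25.

2022-04-17 through 2022-04-17, 2022-04-19 through 2022-04-24, 2022-04-29 through 2022-04-29, 2022-05-01 through 2022-05-01, 2022-05-24 through 2022-05-25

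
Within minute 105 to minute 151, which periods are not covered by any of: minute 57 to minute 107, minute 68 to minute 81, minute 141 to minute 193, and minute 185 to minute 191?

minute 107 to minute 141

After merging, the occupied span is minute 57 to minute 107, minute 141 to minute 193.
Uncovered inside minute 105 to minute 151: minute 107 to minute 141.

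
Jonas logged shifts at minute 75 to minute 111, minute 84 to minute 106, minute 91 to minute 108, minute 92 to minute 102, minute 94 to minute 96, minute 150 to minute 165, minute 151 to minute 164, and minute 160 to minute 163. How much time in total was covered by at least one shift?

51 minutes

Merged: minute 75 to minute 111, minute 150 to minute 165.
Lengths: 36 minutes + 15 minutes = 51 minutes.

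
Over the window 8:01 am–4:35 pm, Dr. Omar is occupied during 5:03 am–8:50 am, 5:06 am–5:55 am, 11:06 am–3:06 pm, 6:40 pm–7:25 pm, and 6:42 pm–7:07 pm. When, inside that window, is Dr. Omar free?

8:50 am-11:06 am, 3:06 pm-4:35 pm

Covered (merged): 5:03 am-8:50 am, 11:06 am-3:06 pm, 6:40 pm-7:25 pm.
Complement within 8:01 am-4:35 pm: 8:50 am-11:06 am, 3:06 pm-4:35 pm.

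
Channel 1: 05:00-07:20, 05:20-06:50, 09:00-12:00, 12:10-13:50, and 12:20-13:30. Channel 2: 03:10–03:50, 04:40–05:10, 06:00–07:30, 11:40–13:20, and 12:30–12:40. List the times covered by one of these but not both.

03:10-03:50, 04:40-05:00, 05:10-06:00, 07:20-07:30, 09:00-11:40, 12:00-12:10, 13:20-13:50

A, merged: 05:00-07:20, 09:00-12:00, 12:10-13:50.
B, merged: 03:10-03:50, 04:40-05:10, 06:00-07:30, 11:40-13:20.
Only in the first: 05:10-06:00, 09:00-11:40, 13:20-13:50.
Only in the second: 03:10-03:50, 04:40-05:00, 07:20-07:30, 12:00-12:10.
Together these are the periods covered by exactly one.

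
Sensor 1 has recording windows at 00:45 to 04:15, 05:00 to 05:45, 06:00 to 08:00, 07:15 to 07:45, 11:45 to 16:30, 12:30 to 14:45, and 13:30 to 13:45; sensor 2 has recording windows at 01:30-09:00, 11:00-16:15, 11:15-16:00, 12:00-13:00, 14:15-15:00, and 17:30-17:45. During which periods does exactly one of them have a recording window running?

Merge the first list: 00:45-04:15, 05:00-05:45, 06:00-08:00, 11:45-16:30.
Merge the second list: 01:30-09:00, 11:00-16:15, 17:30-17:45.
A \ B = 00:45-01:30, 16:15-16:30.
B \ A = 04:15-05:00, 05:45-06:00, 08:00-09:00, 11:00-11:45, 17:30-17:45.
Union of the two gives the symmetric difference.

00:45-01:30, 04:15-05:00, 05:45-06:00, 08:00-09:00, 11:00-11:45, 16:15-16:30, 17:30-17:45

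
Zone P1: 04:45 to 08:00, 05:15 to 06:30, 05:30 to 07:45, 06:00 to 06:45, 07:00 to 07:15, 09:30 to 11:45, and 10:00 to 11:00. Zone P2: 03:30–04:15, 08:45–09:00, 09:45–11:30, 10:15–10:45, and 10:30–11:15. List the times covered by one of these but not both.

First set merges to 04:45-08:00, 09:30-11:45.
Second set merges to 03:30-04:15, 08:45-09:00, 09:45-11:30.
Only in the first: 04:45-08:00, 09:30-09:45, 11:30-11:45.
Only in the second: 03:30-04:15, 08:45-09:00.
Together these are the periods covered by exactly one.

03:30-04:15, 04:45-08:00, 08:45-09:00, 09:30-09:45, 11:30-11:45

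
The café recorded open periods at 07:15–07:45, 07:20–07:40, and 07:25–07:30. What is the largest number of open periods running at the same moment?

3

Sweep endpoints in order; track running count of active intervals.
Peak of 3 reached at 07:25.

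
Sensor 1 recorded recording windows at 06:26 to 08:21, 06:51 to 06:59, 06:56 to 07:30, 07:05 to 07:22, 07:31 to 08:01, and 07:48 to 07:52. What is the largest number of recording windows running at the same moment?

3

Sweep endpoints in order; track running count of active intervals.
Peak of 3 reached at 06:56.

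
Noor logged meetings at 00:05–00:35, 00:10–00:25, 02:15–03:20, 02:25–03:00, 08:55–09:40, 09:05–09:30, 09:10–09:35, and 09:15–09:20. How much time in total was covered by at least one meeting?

2 h 20 min

Merged: 00:05–00:35, 02:15–03:20, 08:55–09:40.
Lengths: 30 min + 1 h 5 min + 45 min = 2 h 20 min.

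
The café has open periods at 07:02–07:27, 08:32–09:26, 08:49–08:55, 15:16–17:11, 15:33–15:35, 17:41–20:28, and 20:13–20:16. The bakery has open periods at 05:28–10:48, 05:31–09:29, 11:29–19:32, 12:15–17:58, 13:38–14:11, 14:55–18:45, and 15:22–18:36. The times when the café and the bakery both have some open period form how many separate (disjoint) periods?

First set merges to 07:02-07:27, 08:32-09:26, 15:16-17:11, 17:41-20:28.
Second set merges to 05:28-10:48, 11:29-19:32.
A ∩ B = 07:02-07:27, 08:32-09:26, 15:16-17:11, 17:41-19:32.
That is 4 disjoint pieces.

4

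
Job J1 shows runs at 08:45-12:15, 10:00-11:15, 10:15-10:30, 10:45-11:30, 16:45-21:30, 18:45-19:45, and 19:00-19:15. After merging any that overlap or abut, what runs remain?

10:00–11:15 overlaps/touches 08:45–12:15 → extend to 08:45–12:15.
10:15–10:30 overlaps/touches 08:45–12:15 → extend to 08:45–12:15.
10:45–11:30 overlaps/touches 08:45–12:15 → extend to 08:45–12:15.
16:45–21:30 is disjoint → start new block.
18:45–19:45 overlaps/touches 16:45–21:30 → extend to 16:45–21:30.
19:00–19:15 overlaps/touches 16:45–21:30 → extend to 16:45–21:30.

08:45–12:15, 16:45–21:30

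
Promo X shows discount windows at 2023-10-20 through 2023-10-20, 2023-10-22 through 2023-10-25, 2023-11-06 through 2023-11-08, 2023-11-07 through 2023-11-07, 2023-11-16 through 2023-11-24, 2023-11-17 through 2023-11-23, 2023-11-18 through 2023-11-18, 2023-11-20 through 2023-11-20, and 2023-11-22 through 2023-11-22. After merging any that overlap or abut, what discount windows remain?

2023-10-22 through 2023-10-25 is disjoint → start new block.
2023-11-06 through 2023-11-08 is disjoint → start new block.
2023-11-07 through 2023-11-07 overlaps/touches 2023-11-06 through 2023-11-08 → extend to 2023-11-06 through 2023-11-08.
2023-11-16 through 2023-11-24 is disjoint → start new block.
2023-11-17 through 2023-11-23 overlaps/touches 2023-11-16 through 2023-11-24 → extend to 2023-11-16 through 2023-11-24.
2023-11-18 through 2023-11-18 overlaps/touches 2023-11-16 through 2023-11-24 → extend to 2023-11-16 through 2023-11-24.
2023-11-20 through 2023-11-20 overlaps/touches 2023-11-16 through 2023-11-24 → extend to 2023-11-16 through 2023-11-24.
2023-11-22 through 2023-11-22 overlaps/touches 2023-11-16 through 2023-11-24 → extend to 2023-11-16 through 2023-11-24.

2023-10-20 through 2023-10-20, 2023-10-22 through 2023-10-25, 2023-11-06 through 2023-11-08, 2023-11-16 through 2023-11-24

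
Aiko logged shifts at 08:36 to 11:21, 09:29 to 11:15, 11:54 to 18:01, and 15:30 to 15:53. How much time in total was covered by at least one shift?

8 h 52 min

Merged: 08:36-11:21, 11:54-18:01.
Lengths: 2 h 45 min + 6 h 7 min = 8 h 52 min.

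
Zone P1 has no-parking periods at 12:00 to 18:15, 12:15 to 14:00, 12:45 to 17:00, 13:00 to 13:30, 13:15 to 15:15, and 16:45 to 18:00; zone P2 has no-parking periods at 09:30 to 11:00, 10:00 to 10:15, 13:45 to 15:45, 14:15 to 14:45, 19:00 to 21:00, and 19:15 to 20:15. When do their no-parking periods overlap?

13:45–15:45

A, merged: 12:00–18:15.
B, merged: 09:30–11:00, 13:45–15:45, 19:00–21:00.
12:00–18:15 ∩ B → 13:45–15:45.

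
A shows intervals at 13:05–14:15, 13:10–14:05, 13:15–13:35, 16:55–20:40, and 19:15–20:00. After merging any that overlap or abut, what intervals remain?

13:05-14:15, 16:55-20:40

13:10-14:05 overlaps/touches 13:05-14:15 → extend to 13:05-14:15.
13:15-13:35 overlaps/touches 13:05-14:15 → extend to 13:05-14:15.
16:55-20:40 is disjoint → start new block.
19:15-20:00 overlaps/touches 16:55-20:40 → extend to 16:55-20:40.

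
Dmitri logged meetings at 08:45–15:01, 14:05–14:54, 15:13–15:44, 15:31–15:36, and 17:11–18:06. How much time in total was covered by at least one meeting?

Merged: 08:45–15:01, 15:13–15:44, 17:11–18:06.
Lengths: 6 h 16 min + 31 min + 55 min = 7 h 42 min.

7 h 42 min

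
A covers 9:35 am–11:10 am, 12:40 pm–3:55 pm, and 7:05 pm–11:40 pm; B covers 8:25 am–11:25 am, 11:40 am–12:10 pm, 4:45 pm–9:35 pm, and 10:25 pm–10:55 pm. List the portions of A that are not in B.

12:40 pm-3:55 pm, 9:35 pm-10:25 pm, 10:55 pm-11:40 pm

9:35 am-11:10 am: fully covered by B → removed.
12:40 pm-3:55 pm: no B overlap → unchanged.
7:05 pm-11:40 pm minus B → 9:35 pm-10:25 pm, 10:55 pm-11:40 pm.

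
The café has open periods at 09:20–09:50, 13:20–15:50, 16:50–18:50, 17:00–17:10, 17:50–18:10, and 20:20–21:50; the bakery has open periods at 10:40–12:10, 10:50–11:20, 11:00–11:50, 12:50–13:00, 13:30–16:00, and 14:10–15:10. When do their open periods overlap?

A, merged: 09:20–09:50, 13:20–15:50, 16:50–18:50, 20:20–21:50.
B, merged: 10:40–12:10, 12:50–13:00, 13:30–16:00.
09:20–09:50: no overlap with the second set.
13:20–15:50 meets the second set on 13:30–15:50.
16:50–18:50: no overlap with the second set.
20:20–21:50: no overlap with the second set.

13:30–15:50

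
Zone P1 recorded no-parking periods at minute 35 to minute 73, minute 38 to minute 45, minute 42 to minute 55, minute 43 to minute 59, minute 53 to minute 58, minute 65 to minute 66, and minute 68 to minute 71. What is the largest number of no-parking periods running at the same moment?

4

Sweep endpoints in order; track running count of active intervals.
Peak of 4 reached at minute 43.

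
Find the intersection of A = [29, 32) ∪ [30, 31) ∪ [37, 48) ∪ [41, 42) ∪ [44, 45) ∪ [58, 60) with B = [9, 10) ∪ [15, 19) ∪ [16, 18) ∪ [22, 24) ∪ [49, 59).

A, merged: [29, 32), [37, 48), [58, 60).
B, merged: [9, 10), [15, 19), [22, 24), [49, 59).
[29, 32) meets no B interval.
[37, 48) meets no B interval.
[58, 60) ∩ B → [58, 59).

[58, 59)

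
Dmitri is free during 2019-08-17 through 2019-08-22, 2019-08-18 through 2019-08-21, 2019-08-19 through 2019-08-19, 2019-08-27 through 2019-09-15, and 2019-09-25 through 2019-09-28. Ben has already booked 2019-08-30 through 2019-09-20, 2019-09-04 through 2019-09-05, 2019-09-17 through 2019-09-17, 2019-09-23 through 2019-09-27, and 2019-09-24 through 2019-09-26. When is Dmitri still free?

A, merged: 2019-08-17 through 2019-08-22, 2019-08-27 through 2019-09-15, 2019-09-25 through 2019-09-28.
B, merged: 2019-08-30 through 2019-09-20, 2019-09-23 through 2019-09-27.
2019-08-17 through 2019-08-22 is untouched.
2019-08-27 through 2019-09-15 with B removed leaves 2019-08-27 through 2019-08-29.
2019-09-25 through 2019-09-28 with B removed leaves 2019-09-28 through 2019-09-28.

2019-08-17 through 2019-08-22, 2019-08-27 through 2019-08-29, 2019-09-28 through 2019-09-28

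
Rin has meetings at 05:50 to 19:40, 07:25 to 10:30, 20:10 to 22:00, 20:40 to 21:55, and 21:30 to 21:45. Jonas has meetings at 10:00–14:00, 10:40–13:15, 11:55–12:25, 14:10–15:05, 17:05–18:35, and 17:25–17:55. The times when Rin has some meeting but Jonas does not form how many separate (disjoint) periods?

First set merges to 05:50-19:40, 20:10-22:00.
Second set merges to 10:00-14:00, 14:10-15:05, 17:05-18:35.
A \ B = 05:50-10:00, 14:00-14:10, 15:05-17:05, 18:35-19:40, 20:10-22:00.
That is 5 disjoint pieces.

5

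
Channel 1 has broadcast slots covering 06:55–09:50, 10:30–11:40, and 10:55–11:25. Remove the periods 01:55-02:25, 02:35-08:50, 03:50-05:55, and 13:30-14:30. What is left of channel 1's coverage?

Merge the first list: 06:55–09:50, 10:30–11:40.
Merge the second list: 01:55–02:25, 02:35–08:50, 13:30–14:30.
06:55–09:50 with B removed leaves 08:50–09:50.
10:30–11:40 is untouched.

08:50–09:50, 10:30–11:40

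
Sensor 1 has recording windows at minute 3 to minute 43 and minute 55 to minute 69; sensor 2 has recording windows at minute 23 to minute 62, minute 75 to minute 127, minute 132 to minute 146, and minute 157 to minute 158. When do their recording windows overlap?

minute 3 to minute 43 overlaps B on minute 23 to minute 43.
minute 55 to minute 69 overlaps B on minute 55 to minute 62.

minute 23 to minute 43, minute 55 to minute 62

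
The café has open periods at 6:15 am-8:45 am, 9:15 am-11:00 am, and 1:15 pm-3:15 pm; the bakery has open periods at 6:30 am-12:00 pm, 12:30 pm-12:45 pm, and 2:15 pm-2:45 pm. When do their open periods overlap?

6:30 am-8:45 am, 9:15 am-11:00 am, 2:15 pm-2:45 pm

6:15 am-8:45 am meets the second set on 6:30 am-8:45 am.
9:15 am-11:00 am meets the second set on 9:15 am-11:00 am.
1:15 pm-3:15 pm meets the second set on 2:15 pm-2:45 pm.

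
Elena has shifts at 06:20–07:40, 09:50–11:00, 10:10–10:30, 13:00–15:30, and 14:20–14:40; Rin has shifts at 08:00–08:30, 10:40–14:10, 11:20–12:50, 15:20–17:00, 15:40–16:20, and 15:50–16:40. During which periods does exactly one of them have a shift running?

A, merged: 06:20–07:40, 09:50–11:00, 13:00–15:30.
B, merged: 08:00–08:30, 10:40–14:10, 15:20–17:00.
A but not B: 06:20–07:40, 09:50–10:40, 14:10–15:20.
B but not A: 08:00–08:30, 11:00–13:00, 15:30–17:00.
Combining gives A △ B.

06:20–07:40, 08:00–08:30, 09:50–10:40, 11:00–13:00, 14:10–15:20, 15:30–17:00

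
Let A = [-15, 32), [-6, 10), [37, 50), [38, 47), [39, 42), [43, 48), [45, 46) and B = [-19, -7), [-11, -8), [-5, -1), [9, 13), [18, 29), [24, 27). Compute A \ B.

First set merges to [-15, 32), [37, 50).
Second set merges to [-19, -7), [-5, -1), [9, 13), [18, 29).
[-15, 32) \ B = [-7, -5), [-1, 9), [13, 18), [29, 32).
[37, 50): nothing removed.

[-7, -5) ∪ [-1, 9) ∪ [13, 18) ∪ [29, 32) ∪ [37, 50)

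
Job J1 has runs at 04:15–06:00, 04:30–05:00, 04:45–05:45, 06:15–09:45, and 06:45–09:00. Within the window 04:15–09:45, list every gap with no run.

06:00–06:15

The merged coverage is 04:15–06:00, 06:15–09:45.
Complement within 04:15–09:45: 06:00–06:15.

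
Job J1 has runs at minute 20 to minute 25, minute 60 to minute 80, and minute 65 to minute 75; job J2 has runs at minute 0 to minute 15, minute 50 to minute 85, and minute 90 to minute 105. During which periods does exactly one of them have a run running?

minute 0 to minute 15, minute 20 to minute 25, minute 50 to minute 60, minute 80 to minute 85, minute 90 to minute 105

A, merged: minute 20 to minute 25, minute 60 to minute 80.
Only in the first: minute 20 to minute 25.
Only in the second: minute 0 to minute 15, minute 50 to minute 60, minute 80 to minute 85, minute 90 to minute 105.
Together these are the periods covered by exactly one.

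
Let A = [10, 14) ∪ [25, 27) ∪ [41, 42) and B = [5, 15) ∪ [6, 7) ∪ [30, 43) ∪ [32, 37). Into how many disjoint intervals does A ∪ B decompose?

3

Merge the second list: [5, 15), [30, 43).
A ∪ B = [5, 15), [25, 27), [30, 43).
That is 3 disjoint pieces.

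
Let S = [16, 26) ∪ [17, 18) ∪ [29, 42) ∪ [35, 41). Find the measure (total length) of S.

23

Merged: [16, 26), [29, 42).
Lengths: 10 + 13 = 23.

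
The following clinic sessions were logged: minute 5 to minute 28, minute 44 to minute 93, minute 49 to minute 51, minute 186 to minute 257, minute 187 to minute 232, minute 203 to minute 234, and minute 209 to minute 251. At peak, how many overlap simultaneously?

Sweep endpoints in order; track running count of active intervals.
Peak of 4 reached at minute 209.

4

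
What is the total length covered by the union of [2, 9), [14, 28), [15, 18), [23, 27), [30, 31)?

22

Merged: [2, 9), [14, 28), [30, 31).
Lengths: 7 + 14 + 1 = 22.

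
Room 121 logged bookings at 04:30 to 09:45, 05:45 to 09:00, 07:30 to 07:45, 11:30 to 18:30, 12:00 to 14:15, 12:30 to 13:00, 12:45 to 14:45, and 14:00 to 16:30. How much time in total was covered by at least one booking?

12 h 15 min

Merged: 04:30–09:45, 11:30–18:30.
Lengths: 5 h 15 min + 7 h = 12 h 15 min.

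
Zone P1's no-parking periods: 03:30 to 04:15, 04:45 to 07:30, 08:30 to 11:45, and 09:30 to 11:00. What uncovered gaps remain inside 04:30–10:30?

After merging, the occupied span is 03:30-04:15, 04:45-07:30, 08:30-11:45.
Uncovered inside 04:30-10:30: 04:30-04:45, 07:30-08:30.

04:30-04:45, 07:30-08:30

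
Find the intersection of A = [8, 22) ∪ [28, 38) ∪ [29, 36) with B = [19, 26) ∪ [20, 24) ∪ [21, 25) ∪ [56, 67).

[19, 22)

First set merges to [8, 22), [28, 38).
Second set merges to [19, 26), [56, 67).
[8, 22) meets the second set on [19, 22).
[28, 38): no overlap with the second set.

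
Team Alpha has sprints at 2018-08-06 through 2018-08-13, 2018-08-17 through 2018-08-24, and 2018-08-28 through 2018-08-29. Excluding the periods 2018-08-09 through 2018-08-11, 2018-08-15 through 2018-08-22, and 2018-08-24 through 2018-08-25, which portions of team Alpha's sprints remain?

2018-08-06 through 2018-08-13 \ B = 2018-08-06 through 2018-08-08, 2018-08-12 through 2018-08-13.
2018-08-17 through 2018-08-24 \ B = 2018-08-23 through 2018-08-23.
2018-08-28 through 2018-08-29: nothing removed.

2018-08-06 through 2018-08-08, 2018-08-12 through 2018-08-13, 2018-08-23 through 2018-08-23, 2018-08-28 through 2018-08-29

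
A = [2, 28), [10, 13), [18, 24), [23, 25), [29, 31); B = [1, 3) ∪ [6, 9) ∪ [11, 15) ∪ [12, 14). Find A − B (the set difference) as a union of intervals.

[3, 6) ∪ [9, 11) ∪ [15, 28) ∪ [29, 31)

Merge the first list: [2, 28), [29, 31).
Merge the second list: [1, 3), [6, 9), [11, 15).
[2, 28) minus B → [3, 6), [9, 11), [15, 28).
[29, 31): no B overlap → unchanged.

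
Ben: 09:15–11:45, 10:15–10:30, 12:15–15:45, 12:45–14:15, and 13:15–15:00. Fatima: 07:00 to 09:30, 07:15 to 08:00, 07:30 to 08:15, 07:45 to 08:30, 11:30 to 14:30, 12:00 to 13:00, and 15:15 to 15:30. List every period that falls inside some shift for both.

09:15–09:30, 11:30–11:45, 12:15–14:30, 15:15–15:30

Merge the first list: 09:15–11:45, 12:15–15:45.
Merge the second list: 07:00–09:30, 11:30–14:30, 15:15–15:30.
09:15–11:45 overlaps B on 09:15–09:30, 11:30–11:45.
12:15–15:45 overlaps B on 12:15–14:30, 15:15–15:30.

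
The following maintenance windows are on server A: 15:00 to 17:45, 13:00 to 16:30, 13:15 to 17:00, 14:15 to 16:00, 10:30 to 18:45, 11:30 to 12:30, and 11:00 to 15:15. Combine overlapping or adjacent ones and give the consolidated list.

10:30–18:45

Sort by start: 10:30–18:45, 11:00–15:15, 11:30–12:30, 13:00–16:30, 13:15–17:00, 14:15–16:00, 15:00–17:45.
11:00–15:15 overlaps/touches 10:30–18:45 → extend to 10:30–18:45.
11:30–12:30 overlaps/touches 10:30–18:45 → extend to 10:30–18:45.
13:00–16:30 overlaps/touches 10:30–18:45 → extend to 10:30–18:45.
13:15–17:00 overlaps/touches 10:30–18:45 → extend to 10:30–18:45.
14:15–16:00 overlaps/touches 10:30–18:45 → extend to 10:30–18:45.
15:00–17:45 overlaps/touches 10:30–18:45 → extend to 10:30–18:45.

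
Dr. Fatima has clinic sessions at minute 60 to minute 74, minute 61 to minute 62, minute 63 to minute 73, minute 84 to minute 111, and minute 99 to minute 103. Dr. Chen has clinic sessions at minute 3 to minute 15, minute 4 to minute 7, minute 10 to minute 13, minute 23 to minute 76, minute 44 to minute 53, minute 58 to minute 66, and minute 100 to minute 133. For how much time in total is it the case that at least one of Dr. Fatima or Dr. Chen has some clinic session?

114 minutes

Merge the first list: minute 60 to minute 74, minute 84 to minute 111.
Merge the second list: minute 3 to minute 15, minute 23 to minute 76, minute 100 to minute 133.
A ∪ B = minute 3 to minute 15, minute 23 to minute 76, minute 84 to minute 133.
Total: 12 minutes + 53 minutes + 49 minutes = 114 minutes.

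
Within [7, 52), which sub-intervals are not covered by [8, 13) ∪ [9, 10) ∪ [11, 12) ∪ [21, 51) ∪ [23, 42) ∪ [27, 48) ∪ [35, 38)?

[7, 8) ∪ [13, 21) ∪ [51, 52)

After merging, the occupied span is [8, 13), [21, 51).
Gaps within [7, 52): [7, 8), [13, 21), [51, 52).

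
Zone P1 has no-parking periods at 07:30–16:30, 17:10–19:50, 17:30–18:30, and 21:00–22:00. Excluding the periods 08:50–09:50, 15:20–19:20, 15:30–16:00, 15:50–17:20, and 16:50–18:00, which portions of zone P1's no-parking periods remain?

A, merged: 07:30-16:30, 17:10-19:50, 21:00-22:00.
B, merged: 08:50-09:50, 15:20-19:20.
07:30-16:30 \ B = 07:30-08:50, 09:50-15:20.
17:10-19:50 \ B = 19:20-19:50.
21:00-22:00: nothing removed.

07:30-08:50, 09:50-15:20, 19:20-19:50, 21:00-22:00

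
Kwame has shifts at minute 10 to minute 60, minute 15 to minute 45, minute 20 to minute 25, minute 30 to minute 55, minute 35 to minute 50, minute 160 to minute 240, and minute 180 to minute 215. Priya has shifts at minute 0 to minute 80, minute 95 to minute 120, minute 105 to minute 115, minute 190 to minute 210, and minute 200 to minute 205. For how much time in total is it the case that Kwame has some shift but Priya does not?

First set merges to minute 10 to minute 60, minute 160 to minute 240.
Second set merges to minute 0 to minute 80, minute 95 to minute 120, minute 190 to minute 210.
A \ B = minute 160 to minute 190, minute 210 to minute 240.
Total: 30 minutes + 30 minutes = 60 minutes.

60 minutes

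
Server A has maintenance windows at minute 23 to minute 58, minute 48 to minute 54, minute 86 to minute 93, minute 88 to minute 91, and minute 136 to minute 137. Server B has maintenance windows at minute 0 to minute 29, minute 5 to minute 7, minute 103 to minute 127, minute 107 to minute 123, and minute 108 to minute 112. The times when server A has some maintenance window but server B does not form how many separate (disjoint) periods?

3

Merge the first list: minute 23 to minute 58, minute 86 to minute 93, minute 136 to minute 137.
Merge the second list: minute 0 to minute 29, minute 103 to minute 127.
A \ B = minute 29 to minute 58, minute 86 to minute 93, minute 136 to minute 137.
That is 3 disjoint pieces.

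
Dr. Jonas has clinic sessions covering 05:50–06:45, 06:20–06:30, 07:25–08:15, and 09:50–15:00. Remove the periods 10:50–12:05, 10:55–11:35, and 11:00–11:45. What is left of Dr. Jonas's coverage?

05:50–06:45, 07:25–08:15, 09:50–10:50, 12:05–15:00

First set merges to 05:50–06:45, 07:25–08:15, 09:50–15:00.
Second set merges to 10:50–12:05.
05:50–06:45 is untouched.
07:25–08:15 is untouched.
09:50–15:00 with B removed leaves 09:50–10:50, 12:05–15:00.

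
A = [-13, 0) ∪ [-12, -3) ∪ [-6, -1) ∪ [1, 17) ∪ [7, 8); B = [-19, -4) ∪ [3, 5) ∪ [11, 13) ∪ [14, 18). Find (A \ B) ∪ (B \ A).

[-19, -13) ∪ [-4, 0) ∪ [1, 3) ∪ [5, 11) ∪ [13, 14) ∪ [17, 18)

Merge the first list: [-13, 0), [1, 17).
Only in the first: [-4, 0), [1, 3), [5, 11), [13, 14).
Only in the second: [-19, -13), [17, 18).
Together these are the periods covered by exactly one.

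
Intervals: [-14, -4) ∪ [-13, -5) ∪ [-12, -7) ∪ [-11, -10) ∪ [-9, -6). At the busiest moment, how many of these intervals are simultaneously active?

Walk the sorted start/end points keeping a running depth.
The depth first hits 4 at -11.

4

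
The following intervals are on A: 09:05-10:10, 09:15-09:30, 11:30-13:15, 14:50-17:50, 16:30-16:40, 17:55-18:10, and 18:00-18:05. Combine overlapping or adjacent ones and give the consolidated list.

09:05–10:10, 11:30–13:15, 14:50–17:50, 17:55–18:10

09:15–09:30 overlaps/touches 09:05–10:10 → extend to 09:05–10:10.
11:30–13:15 is disjoint → start new block.
14:50–17:50 is disjoint → start new block.
16:30–16:40 overlaps/touches 14:50–17:50 → extend to 14:50–17:50.
17:55–18:10 is disjoint → start new block.
18:00–18:05 overlaps/touches 17:55–18:10 → extend to 17:55–18:10.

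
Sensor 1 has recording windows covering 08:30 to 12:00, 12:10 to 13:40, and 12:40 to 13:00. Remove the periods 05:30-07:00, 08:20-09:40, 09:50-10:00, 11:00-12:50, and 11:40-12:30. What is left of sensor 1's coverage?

09:40-09:50, 10:00-11:00, 12:50-13:40

Merge the first list: 08:30-12:00, 12:10-13:40.
Merge the second list: 05:30-07:00, 08:20-09:40, 09:50-10:00, 11:00-12:50.
08:30-12:00 with B removed leaves 09:40-09:50, 10:00-11:00.
12:10-13:40 with B removed leaves 12:50-13:40.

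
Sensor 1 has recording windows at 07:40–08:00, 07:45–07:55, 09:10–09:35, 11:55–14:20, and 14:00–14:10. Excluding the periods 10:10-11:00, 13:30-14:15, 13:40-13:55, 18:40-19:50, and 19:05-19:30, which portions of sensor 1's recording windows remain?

A, merged: 07:40-08:00, 09:10-09:35, 11:55-14:20.
B, merged: 10:10-11:00, 13:30-14:15, 18:40-19:50.
07:40-08:00: no B overlap → unchanged.
09:10-09:35: no B overlap → unchanged.
11:55-14:20 minus B → 11:55-13:30, 14:15-14:20.

07:40-08:00, 09:10-09:35, 11:55-13:30, 14:15-14:20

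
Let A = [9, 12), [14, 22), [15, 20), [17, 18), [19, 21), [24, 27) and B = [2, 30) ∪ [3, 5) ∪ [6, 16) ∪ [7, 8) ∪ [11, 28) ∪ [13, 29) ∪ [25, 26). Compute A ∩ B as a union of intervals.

[9, 12) ∪ [14, 22) ∪ [24, 27)

First set merges to [9, 12), [14, 22), [24, 27).
Second set merges to [2, 30).
[9, 12) ∩ B → [9, 12).
[14, 22) ∩ B → [14, 22).
[24, 27) ∩ B → [24, 27).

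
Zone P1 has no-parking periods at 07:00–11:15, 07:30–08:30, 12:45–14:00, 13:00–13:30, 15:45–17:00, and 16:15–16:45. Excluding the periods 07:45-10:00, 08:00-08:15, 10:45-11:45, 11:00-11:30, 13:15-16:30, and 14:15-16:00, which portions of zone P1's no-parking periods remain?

07:00–07:45, 10:00–10:45, 12:45–13:15, 16:30–17:00

Merge the first list: 07:00–11:15, 12:45–14:00, 15:45–17:00.
Merge the second list: 07:45–10:00, 10:45–11:45, 13:15–16:30.
07:00–11:15 with B removed leaves 07:00–07:45, 10:00–10:45.
12:45–14:00 with B removed leaves 12:45–13:15.
15:45–17:00 with B removed leaves 16:30–17:00.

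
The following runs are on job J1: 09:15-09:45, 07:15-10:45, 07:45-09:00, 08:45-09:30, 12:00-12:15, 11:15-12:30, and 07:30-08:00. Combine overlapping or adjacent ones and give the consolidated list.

Sort by start: 07:15-10:45, 07:30-08:00, 07:45-09:00, 08:45-09:30, 09:15-09:45, 11:15-12:30, 12:00-12:15.
07:30-08:00 overlaps/touches 07:15-10:45 → extend to 07:15-10:45.
07:45-09:00 overlaps/touches 07:15-10:45 → extend to 07:15-10:45.
08:45-09:30 overlaps/touches 07:15-10:45 → extend to 07:15-10:45.
09:15-09:45 overlaps/touches 07:15-10:45 → extend to 07:15-10:45.
11:15-12:30 is disjoint → start new block.
12:00-12:15 overlaps/touches 11:15-12:30 → extend to 11:15-12:30.

07:15-10:45, 11:15-12:30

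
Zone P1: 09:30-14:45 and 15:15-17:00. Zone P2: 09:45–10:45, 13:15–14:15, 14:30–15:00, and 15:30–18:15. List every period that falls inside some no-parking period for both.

09:45–10:45, 13:15–14:15, 14:30–14:45, 15:30–17:00

09:30–14:45 meets the second set on 09:45–10:45, 13:15–14:15, 14:30–14:45.
15:15–17:00 meets the second set on 15:30–17:00.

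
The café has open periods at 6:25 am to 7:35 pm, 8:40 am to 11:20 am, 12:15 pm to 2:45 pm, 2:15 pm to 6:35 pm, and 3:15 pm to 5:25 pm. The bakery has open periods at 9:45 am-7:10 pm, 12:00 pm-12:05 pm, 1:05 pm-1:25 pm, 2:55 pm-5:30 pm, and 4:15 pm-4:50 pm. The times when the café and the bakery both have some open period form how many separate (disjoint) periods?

A, merged: 6:25 am-7:35 pm.
B, merged: 9:45 am-7:10 pm.
A ∩ B = 9:45 am-7:10 pm.
That is 1 disjoint piece.

1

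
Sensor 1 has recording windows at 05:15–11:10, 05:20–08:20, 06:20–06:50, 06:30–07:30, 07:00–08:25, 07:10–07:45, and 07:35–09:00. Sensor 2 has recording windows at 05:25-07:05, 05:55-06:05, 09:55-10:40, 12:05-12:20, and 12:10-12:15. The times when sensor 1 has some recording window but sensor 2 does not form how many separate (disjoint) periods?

Merge the first list: 05:15-11:10.
Merge the second list: 05:25-07:05, 09:55-10:40, 12:05-12:20.
A \ B = 05:15-05:25, 07:05-09:55, 10:40-11:10.
That is 3 disjoint pieces.

3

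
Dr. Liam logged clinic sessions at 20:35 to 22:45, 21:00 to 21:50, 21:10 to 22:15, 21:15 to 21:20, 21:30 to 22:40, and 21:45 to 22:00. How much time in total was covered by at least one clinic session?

2 h 10 min

Merged: 20:35-22:45.
Length: 2 h 10 min.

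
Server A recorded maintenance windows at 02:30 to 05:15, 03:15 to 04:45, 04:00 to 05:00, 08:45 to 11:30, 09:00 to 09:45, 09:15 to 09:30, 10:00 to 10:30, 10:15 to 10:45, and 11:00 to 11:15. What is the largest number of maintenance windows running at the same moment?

3

Sweep endpoints in order; track running count of active intervals.
Peak of 3 reached at 04:00.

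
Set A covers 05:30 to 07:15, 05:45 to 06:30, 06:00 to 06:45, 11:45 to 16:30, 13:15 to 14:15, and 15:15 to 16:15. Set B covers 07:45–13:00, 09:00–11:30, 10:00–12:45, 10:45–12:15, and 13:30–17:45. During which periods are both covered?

A, merged: 05:30-07:15, 11:45-16:30.
B, merged: 07:45-13:00, 13:30-17:45.
05:30-07:15 falls entirely outside B.
11:45-16:30 overlaps B on 11:45-13:00, 13:30-16:30.

11:45-13:00, 13:30-16:30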